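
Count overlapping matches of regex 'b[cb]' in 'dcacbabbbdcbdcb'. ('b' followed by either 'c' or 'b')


Pattern: b[cb] means 'b' followed by either 'c' or 'b'.
Scanning 'dcacbabbbdcbdcb' position-by-position:
  Pos 0: window 'dc' -> no
  Pos 1: window 'ca' -> no
  Pos 2: window 'ac' -> no
  Pos 3: window 'cb' -> no
  Pos 4: window 'ba' -> no
  Pos 5: window 'ab' -> no
  Pos 6: window 'bb' -> MATCH
  Pos 7: window 'bb' -> MATCH
  Pos 8: window 'bd' -> no
  Pos 9: window 'dc' -> no
  Pos 10: window 'cb' -> no
  Pos 11: window 'bd' -> no
  Pos 12: window 'dc' -> no
  Pos 13: window 'cb' -> no
  Pos 14: window 'b' -> no
Total matches: 2

2


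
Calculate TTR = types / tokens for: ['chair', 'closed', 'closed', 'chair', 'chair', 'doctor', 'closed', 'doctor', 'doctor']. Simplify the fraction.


Tokens: 9
Unique types: ('chair', 'closed', 'doctor') = 3
TTR = 3/9
Simplify: divide both by 3 -> 1/3
TTR = 1/3

1/3


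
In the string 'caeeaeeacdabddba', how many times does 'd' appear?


Scanning 'caeeaeeacdabddba' for 'd':
  Position 9: 'd' -> MATCH (count: 1)
  Position 12: 'd' -> MATCH (count: 2)
  Position 13: 'd' -> MATCH (count: 3)
Total occurrences of 'd': 3

3


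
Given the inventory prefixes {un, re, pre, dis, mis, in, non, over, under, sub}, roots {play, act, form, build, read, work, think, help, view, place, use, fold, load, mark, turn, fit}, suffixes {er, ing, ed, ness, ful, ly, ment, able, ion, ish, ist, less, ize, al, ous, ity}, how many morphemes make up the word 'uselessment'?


Segmenting 'uselessment' against the inventory:
  'use' -> root (morpheme 1)
  'less' -> suffix (morpheme 2)
  'ment' -> suffix (morpheme 3)
Total morphemes: 3

3


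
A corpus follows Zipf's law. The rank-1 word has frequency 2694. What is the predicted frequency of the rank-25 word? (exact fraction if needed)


Zipf's law: freq(rank) = f1 / rank
f1 = 2694, rank = 25
freq = 2694 / 25
GCD(2694, 25) = 1
Simplified: 2694/25

2694/25


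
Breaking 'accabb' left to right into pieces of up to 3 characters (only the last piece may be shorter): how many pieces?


'accabb' has 6 characters.
Chunking with max size 3:
  Chunk 1: 'acc' (positions 0-2)
  Chunk 2: 'abb' (positions 3-5)
Total chunks: ceil(6 / 3) = 2

2


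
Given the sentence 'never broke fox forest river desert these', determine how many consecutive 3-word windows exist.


Word trigrams from [7] words:
  Trigram 1: (never broke fox)
  Trigram 2: (broke fox forest)
  Trigram 3: (fox forest river)
  Trigram 4: (forest river desert)
  Trigram 5: (river desert these)
Total word trigrams: 7 - 2 = 5

5


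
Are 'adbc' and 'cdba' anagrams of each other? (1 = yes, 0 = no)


Sort characters of 'adbc': 'abcd'
Sort characters of 'cdba': 'abcd'
Sorted forms match -> they ARE anagrams
Result: 1

1


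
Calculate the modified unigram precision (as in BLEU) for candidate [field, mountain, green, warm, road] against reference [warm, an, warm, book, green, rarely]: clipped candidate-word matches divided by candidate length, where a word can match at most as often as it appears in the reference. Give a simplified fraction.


Reference word counts: {'an': 1, 'book': 1, 'green': 1, 'rarely': 1, 'warm': 2}
Checking each candidate word (with clipping):
  'field' -> not in reference -> no match (matches: 0)
  'mountain' -> not in reference -> no match (matches: 0)
  'green' -> in reference (ref count 1, used 1/1) -> match (matches: 1)
  'warm' -> in reference (ref count 2, used 1/2) -> match (matches: 2)
  'road' -> not in reference -> no match (matches: 2)
Clipped matches: 2, Candidate length: 5
Precision = 2/5

2/5


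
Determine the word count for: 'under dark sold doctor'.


Counting words by splitting on spaces:
  Word 1: 'under'
  Word 2: 'dark'
  Word 3: 'sold'
  Word 4: 'doctor'
Total words: 4

4


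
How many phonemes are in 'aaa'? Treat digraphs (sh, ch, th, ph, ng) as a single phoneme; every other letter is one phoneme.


Parsing 'aaa' greedily, digraphs first:
  'a' -> vowel phoneme (phonemes so far: 1)
  'a' -> vowel phoneme (phonemes so far: 2)
  'a' -> vowel phoneme (phonemes so far: 3)
Total phonemes: 3

3


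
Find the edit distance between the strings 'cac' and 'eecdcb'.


Building DP table for s1='cac' (len 3) and s2='eecdcb' (len 6):
       e  e  c  d  c  b
    0  1  2  3  4  5  6
  c 1  1  2  2  3  4  5
  a 2  2  2  3  3  4  5
  c 3  3  3  2  3  3  4
Edit distance = dp[3][6] = 4

4


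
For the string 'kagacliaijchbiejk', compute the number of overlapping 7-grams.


String 'kagacliaijchbiejk' has length L = 17.
Number of overlapping n-grams = L - n + 1
Substituting: 17 - 7 + 1 = 11

11


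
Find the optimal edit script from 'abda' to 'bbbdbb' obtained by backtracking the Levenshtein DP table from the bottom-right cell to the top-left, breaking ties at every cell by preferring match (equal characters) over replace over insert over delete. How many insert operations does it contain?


Edit distance = 4. Backtracking from cell (4, 6) with preference match > replace > insert > delete,
then listing the resulting alignment 'abda' -> 'bbbdbb' left to right:
  Step 1: insert 'b' [insertion #1]
  Step 2: replace a->b
  Step 3: keep 'b'
  Step 4: keep 'd'
  Step 5: insert 'b' [insertion #2]
  Step 6: replace a->b
Total insertions: 2

2


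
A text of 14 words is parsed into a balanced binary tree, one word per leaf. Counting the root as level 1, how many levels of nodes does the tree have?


In a balanced binary tree with n leaves the deepest leaf is ceil(log2(n)) edges below the root,
so counting node levels inclusive of root and leaves gives ceil(log2(n)) + 1 levels.
log2(14) = 3.8074
ceil(3.8074) = 4
levels = 4 + 1 = 5

5


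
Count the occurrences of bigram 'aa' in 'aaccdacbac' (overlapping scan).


Scanning 'aaccdacbac' for bigram 'aa':
  Position 0: 'aa' -> MATCH
  Position 1: 'ac' -> no
  Position 2: 'cc' -> no
  Position 3: 'cd' -> no
  Position 4: 'da' -> no
  Position 5: 'ac' -> no
  Position 6: 'cb' -> no
  Position 7: 'ba' -> no
  Position 8: 'ac' -> no
Total matches: 1

1


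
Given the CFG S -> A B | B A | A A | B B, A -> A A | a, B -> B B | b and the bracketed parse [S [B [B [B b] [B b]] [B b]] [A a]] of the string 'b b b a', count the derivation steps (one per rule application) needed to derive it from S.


Every bracketed nonterminal node [X ...] in the tree is produced by exactly one rule application.
Reading the tree off as a leftmost derivation:
  Step 1: S  =>  B A   (applied S -> B A)
  Step 2: B A  =>  B B A   (applied B -> B B)
  Step 3: B B A  =>  B B B A   (applied B -> B B)
  Step 4: B B B A  =>  b B B A   (applied B -> b)
  Step 5: b B B A  =>  b b B A   (applied B -> b)
  Step 6: b b B A  =>  b b b A   (applied B -> b)
  Step 7: b b b A  =>  b b b a   (applied A -> a)
Final yield: b b b a
Total rewrite steps: 7

7


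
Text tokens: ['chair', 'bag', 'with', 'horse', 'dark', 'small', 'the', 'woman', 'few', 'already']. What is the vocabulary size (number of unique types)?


Listing all tokens and tracking unique types:
  Token 1: 'chair' -> NEW (unique so far: 1)
  Token 2: 'bag' -> NEW (unique so far: 2)
  Token 3: 'with' -> NEW (unique so far: 3)
  Token 4: 'horse' -> NEW (unique so far: 4)
  Token 5: 'dark' -> NEW (unique so far: 5)
  Token 6: 'small' -> NEW (unique so far: 6)
  Token 7: 'the' -> NEW (unique so far: 7)
  Token 8: 'woman' -> NEW (unique so far: 8)
  Token 9: 'few' -> NEW (unique so far: 9)
  Token 10: 'already' -> NEW (unique so far: 10)
Unique types: ('already', 'bag', 'chair', 'dark', 'few', 'horse', 'small', 'the', 'with', 'woman')
Vocabulary size: 10

10


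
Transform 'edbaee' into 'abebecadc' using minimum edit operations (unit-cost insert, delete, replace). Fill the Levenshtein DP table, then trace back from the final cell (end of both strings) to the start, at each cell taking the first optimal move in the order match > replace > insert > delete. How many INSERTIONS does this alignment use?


Edit distance = 7. Backtracking from cell (6, 9) with preference match > replace > insert > delete,
then listing the resulting alignment 'edbaee' -> 'abebecadc' left to right:
  Step 1: insert 'a' [insertion #1]
  Step 2: insert 'b' [insertion #2]
  Step 3: keep 'e'
  Step 4: insert 'b' [insertion #3]
  Step 5: replace d->e
  Step 6: replace b->c
  Step 7: keep 'a'
  Step 8: replace e->d
  Step 9: replace e->c
Total insertions: 3

3


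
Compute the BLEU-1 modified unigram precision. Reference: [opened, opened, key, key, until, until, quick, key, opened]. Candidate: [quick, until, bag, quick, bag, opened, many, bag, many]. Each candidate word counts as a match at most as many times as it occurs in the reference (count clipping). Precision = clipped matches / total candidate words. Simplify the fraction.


Reference word counts: {'key': 3, 'opened': 3, 'quick': 1, 'until': 2}
Checking each candidate word (with clipping):
  'quick' -> in reference (ref count 1, used 1/1) -> match (matches: 1)
  'until' -> in reference (ref count 2, used 1/2) -> match (matches: 2)
  'bag' -> not in reference -> no match (matches: 2)
  'quick' -> ref count 1 already used up (1/1) -> clipped, no match (matches: 2)
  'bag' -> not in reference -> no match (matches: 2)
  'opened' -> in reference (ref count 3, used 1/3) -> match (matches: 3)
  'many' -> not in reference -> no match (matches: 3)
  'bag' -> not in reference -> no match (matches: 3)
  'many' -> not in reference -> no match (matches: 3)
Clipped matches: 3, Candidate length: 9
Precision = 3/9 = 1/3

1/3


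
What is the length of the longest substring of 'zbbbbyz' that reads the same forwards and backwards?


Scanning 'zbbbbyz' for palindromic substrings.
Substring at positions 1-4: 'bbbb'.
Check: reverse('bbbb') = 'bbbb' -> palindrome confirmed.
Neighbouring characters ('z' / 'y') break symmetry, so it cannot extend further.
No longer palindromic substring exists; longest length = 4

4


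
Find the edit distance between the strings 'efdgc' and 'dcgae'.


Building DP table for s1='efdgc' (len 5) and s2='dcgae' (len 5):
       d  c  g  a  e
    0  1  2  3  4  5
  e 1  1  2  3  4  4
  f 2  2  2  3  4  5
  d 3  2  3  3  4  5
  g 4  3  3  3  4  5
  c 5  4  3  4  4  5
Edit distance = dp[5][5] = 5

5


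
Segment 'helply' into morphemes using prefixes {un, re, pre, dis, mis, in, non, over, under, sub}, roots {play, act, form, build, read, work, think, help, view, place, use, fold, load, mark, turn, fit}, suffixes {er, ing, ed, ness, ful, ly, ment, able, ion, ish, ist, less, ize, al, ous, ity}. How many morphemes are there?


Segmenting 'helply' against the inventory:
  'help' -> root (morpheme 1)
  'ly' -> suffix (morpheme 2)
Total morphemes: 2

2


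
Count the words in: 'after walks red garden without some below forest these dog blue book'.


Counting words by splitting on spaces:
  Word 1: 'after'
  Word 2: 'walks'
  Word 3: 'red'
  Word 4: 'garden'
  Word 5: 'without'
  Word 6: 'some'
  Word 7: 'below'
  Word 8: 'forest'
  Word 9: 'these'
  Word 10: 'dog'
  Word 11: 'blue'
  Word 12: 'book'
Total words: 12

12


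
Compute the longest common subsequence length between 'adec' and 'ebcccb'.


DP table for LCS of 'adec' and 'ebcccb':
       e  b  c  c  c  b
    0  0  0  0  0  0  0
  a 0  0  0  0  0  0  0
  d 0  0  0  0  0  0  0
  e 0  1  1  1  1  1  1
  c 0  1  1  2  2  2  2
LCS: 'ec'
LCS length = 2

2


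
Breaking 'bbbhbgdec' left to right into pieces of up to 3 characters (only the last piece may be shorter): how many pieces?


'bbbhbgdec' has 9 characters.
Chunking with max size 3:
  Chunk 1: 'bbb' (positions 0-2)
  Chunk 2: 'hbg' (positions 3-5)
  Chunk 3: 'dec' (positions 6-8)
Total chunks: ceil(9 / 3) = 3

3


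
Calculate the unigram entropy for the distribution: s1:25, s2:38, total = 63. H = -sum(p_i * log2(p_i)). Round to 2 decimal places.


Computing entropy H = -sum(p_i * log2(p_i)):
  s1: p = 25/63 = 0.3968, -p*log2(p) = 0.5291
  s2: p = 38/63 = 0.6032, -p*log2(p) = 0.4399
H = sum of terms = 0.9690
Rounded to 2 decimals: 0.97

0.97


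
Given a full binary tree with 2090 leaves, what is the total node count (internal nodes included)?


Leaf nodes (terminals): 2090
Internal nodes = n - 1 = 2090 - 1 = 2089
Total = leaves + internal = 2090 + 2089 = 4179

4179


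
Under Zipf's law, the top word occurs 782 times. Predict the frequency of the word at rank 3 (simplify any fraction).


Zipf's law: freq(rank) = f1 / rank
f1 = 782, rank = 3
freq = 782 / 3
GCD(782, 3) = 1
Simplified: 782/3

782/3


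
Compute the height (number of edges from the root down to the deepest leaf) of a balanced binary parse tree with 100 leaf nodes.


In a balanced binary tree with n leaves the deepest leaf is ceil(log2(n)) edges below the root.
log2(100) = 6.6439
ceil(6.6439) = 7
height (edges) = 7

7


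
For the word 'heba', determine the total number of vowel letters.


Scanning each character of 'heba':
  Position 1: 'h' -> consonant (running count: 0)
  Position 2: 'e' -> vowel (running count: 1)
  Position 3: 'b' -> consonant (running count: 1)
  Position 4: 'a' -> vowel (running count: 2)
Total vowels: 2

2


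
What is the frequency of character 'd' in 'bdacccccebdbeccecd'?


Scanning 'bdacccccebdbeccecd' for 'd':
  Position 1: 'd' -> MATCH (count: 1)
  Position 10: 'd' -> MATCH (count: 2)
  Position 17: 'd' -> MATCH (count: 3)
Total occurrences of 'd': 3

3


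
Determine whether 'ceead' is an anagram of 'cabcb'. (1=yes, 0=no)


Sort characters of 'ceead': 'acdee'
Sort characters of 'cabcb': 'abbcc'
Sorted forms differ -> they are NOT anagrams
Result: 0

0


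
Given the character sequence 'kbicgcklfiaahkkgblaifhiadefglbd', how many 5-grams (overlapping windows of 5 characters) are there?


String 'kbicgcklfiaahkkgblaifhiadefglbd' has length L = 31.
Number of overlapping n-grams = L - n + 1
Substituting: 31 - 5 + 1 = 27

27


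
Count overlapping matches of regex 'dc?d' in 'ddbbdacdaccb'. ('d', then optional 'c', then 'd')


Pattern: dc?d means 'd', then optional 'c', then 'd'.
Scanning 'ddbbdacdaccb' position-by-position:
  Pos 0: window 'ddb' -> MATCH
  Pos 1: window 'dbb' -> no
  Pos 2: window 'bbd' -> no
  Pos 3: window 'bda' -> no
  Pos 4: window 'dac' -> no
  Pos 5: window 'acd' -> no
  Pos 6: window 'cda' -> no
  Pos 7: window 'dac' -> no
  Pos 8: window 'acc' -> no
  Pos 9: window 'ccb' -> no
  Pos 10: window 'cb' -> no
  Pos 11: window 'b' -> no
Total matches: 1

1


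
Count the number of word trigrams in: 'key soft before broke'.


Word trigrams from [4] words:
  Trigram 1: (key soft before)
  Trigram 2: (soft before broke)
Total word trigrams: 4 - 2 = 2

2


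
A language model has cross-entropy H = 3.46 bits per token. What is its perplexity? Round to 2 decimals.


Perplexity formula: PP = 2^H
H = 3.46
PP = 2^3.46
Decompose: 2^3.46 = 2^3 * 2^0.46
2^3 = 8, 2^0.46 ~ 1.3755418
PP ~ 8 * 1.3755418 = 11.0043344
Rounded to 2 decimals: 11.00

11.00


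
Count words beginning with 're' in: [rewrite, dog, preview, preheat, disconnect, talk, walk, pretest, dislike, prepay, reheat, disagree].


Checking each word for prefix 're':
  'rewrite' -> YES, starts with 're' (count: 1)
  'dog' -> no (count: 1)
  'preview' -> no (count: 1)
  'preheat' -> no (count: 1)
  'disconnect' -> no (count: 1)
  'talk' -> no (count: 1)
  'walk' -> no (count: 1)
  'pretest' -> no (count: 1)
  'dislike' -> no (count: 1)
  'prepay' -> no (count: 1)
  'reheat' -> YES, starts with 're' (count: 2)
  'disagree' -> no (count: 2)
Total with prefix 're': 2

2


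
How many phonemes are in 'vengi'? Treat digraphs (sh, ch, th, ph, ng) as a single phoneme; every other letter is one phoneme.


Parsing 'vengi' greedily, digraphs first:
  'v' -> consonant phoneme (phonemes so far: 1)
  'e' -> vowel phoneme (phonemes so far: 2)
  'ng' -> digraph (1 consonant phoneme) (phonemes so far: 3)
  'i' -> vowel phoneme (phonemes so far: 4)
Total phonemes: 4

4


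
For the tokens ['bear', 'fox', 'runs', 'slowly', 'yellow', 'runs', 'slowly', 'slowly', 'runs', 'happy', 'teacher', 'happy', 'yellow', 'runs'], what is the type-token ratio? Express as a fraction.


Tokens: 14
Unique types: ('bear', 'fox', 'happy', 'runs', 'slowly', 'teacher', 'yellow') = 7
TTR = 7/14
Simplify: divide both by 7 -> 1/2
TTR = 1/2

1/2


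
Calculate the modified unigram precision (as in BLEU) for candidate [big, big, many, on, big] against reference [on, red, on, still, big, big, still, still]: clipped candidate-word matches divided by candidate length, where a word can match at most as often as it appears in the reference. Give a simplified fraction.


Reference word counts: {'big': 2, 'on': 2, 'red': 1, 'still': 3}
Checking each candidate word (with clipping):
  'big' -> in reference (ref count 2, used 1/2) -> match (matches: 1)
  'big' -> in reference (ref count 2, used 2/2) -> match (matches: 2)
  'many' -> not in reference -> no match (matches: 2)
  'on' -> in reference (ref count 2, used 1/2) -> match (matches: 3)
  'big' -> ref count 2 already used up (2/2) -> clipped, no match (matches: 3)
Clipped matches: 3, Candidate length: 5
Precision = 3/5

3/5


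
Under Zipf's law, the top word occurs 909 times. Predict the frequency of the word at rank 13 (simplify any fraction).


Zipf's law: freq(rank) = f1 / rank
f1 = 909, rank = 13
freq = 909 / 13
GCD(909, 13) = 1
Simplified: 909/13

909/13


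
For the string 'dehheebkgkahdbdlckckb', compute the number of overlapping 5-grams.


String 'dehheebkgkahdbdlckckb' has length L = 21.
Number of overlapping n-grams = L - n + 1
Substituting: 21 - 5 + 1 = 17

17


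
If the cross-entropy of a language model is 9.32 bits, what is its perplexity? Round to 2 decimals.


Perplexity formula: PP = 2^H
H = 9.32
PP = 2^9.32
Decompose: 2^9.32 = 2^9 * 2^0.32
2^9 = 512, 2^0.32 ~ 1.2483305
PP ~ 512 * 1.2483305 = 639.1452160
Rounded to 2 decimals: 639.15

639.15


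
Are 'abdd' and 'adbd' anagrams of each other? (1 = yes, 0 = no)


Sort characters of 'abdd': 'abdd'
Sort characters of 'adbd': 'abdd'
Sorted forms match -> they ARE anagrams
Result: 1

1


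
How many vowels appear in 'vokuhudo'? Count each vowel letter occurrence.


Scanning each character of 'vokuhudo':
  Position 1: 'v' -> consonant (running count: 0)
  Position 2: 'o' -> vowel (running count: 1)
  Position 3: 'k' -> consonant (running count: 1)
  Position 4: 'u' -> vowel (running count: 2)
  Position 5: 'h' -> consonant (running count: 2)
  Position 6: 'u' -> vowel (running count: 3)
  Position 7: 'd' -> consonant (running count: 3)
  Position 8: 'o' -> vowel (running count: 4)
Total vowels: 4

4


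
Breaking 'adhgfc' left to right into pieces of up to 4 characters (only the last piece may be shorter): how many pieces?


'adhgfc' has 6 characters.
Chunking with max size 4:
  Chunk 1: 'adhg' (positions 0-3)
  Chunk 2: 'fc' (positions 4-5)
Total chunks: ceil(6 / 4) = 2

2


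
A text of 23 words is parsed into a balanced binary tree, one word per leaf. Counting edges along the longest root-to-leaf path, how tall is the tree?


In a balanced binary tree with n leaves the deepest leaf is ceil(log2(n)) edges below the root.
log2(23) = 4.5236
ceil(4.5236) = 5
height (edges) = 5

5


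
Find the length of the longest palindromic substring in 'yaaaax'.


Scanning 'yaaaax' for palindromic substrings.
Substring at positions 1-4: 'aaaa'.
Check: reverse('aaaa') = 'aaaa' -> palindrome confirmed.
Neighbouring characters ('y' / 'x') break symmetry, so it cannot extend further.
No longer palindromic substring exists; longest length = 4

4


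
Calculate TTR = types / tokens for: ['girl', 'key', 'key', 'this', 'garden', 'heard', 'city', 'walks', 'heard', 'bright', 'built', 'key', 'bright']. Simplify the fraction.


Tokens: 13
Unique types: ('bright', 'built', 'city', 'garden', 'girl', 'heard', 'key', 'this', 'walks') = 9
TTR = 9/13
Already in lowest terms.

9/13


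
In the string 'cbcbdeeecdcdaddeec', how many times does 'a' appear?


Scanning 'cbcbdeeecdcdaddeec' for 'a':
  Position 12: 'a' -> MATCH (count: 1)
Total occurrences of 'a': 1

1


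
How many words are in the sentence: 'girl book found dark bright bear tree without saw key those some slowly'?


Counting words by splitting on spaces:
  Word 1: 'girl'
  Word 2: 'book'
  Word 3: 'found'
  Word 4: 'dark'
  Word 5: 'bright'
  Word 6: 'bear'
  Word 7: 'tree'
  Word 8: 'without'
  Word 9: 'saw'
  Word 10: 'key'
  Word 11: 'those'
  Word 12: 'some'
  Word 13: 'slowly'
Total words: 13

13


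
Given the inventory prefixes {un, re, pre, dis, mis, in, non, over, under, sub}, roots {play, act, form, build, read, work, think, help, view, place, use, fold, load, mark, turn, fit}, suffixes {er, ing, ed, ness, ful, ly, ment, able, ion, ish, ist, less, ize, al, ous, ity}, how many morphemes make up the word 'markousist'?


Segmenting 'markousist' against the inventory:
  'mark' -> root (morpheme 1)
  'ous' -> suffix (morpheme 2)
  'ist' -> suffix (morpheme 3)
Total morphemes: 3

3


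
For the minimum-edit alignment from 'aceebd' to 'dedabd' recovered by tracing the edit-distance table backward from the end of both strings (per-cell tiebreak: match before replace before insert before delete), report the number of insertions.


Edit distance = 4. Backtracking from cell (6, 6) with preference match > replace > insert > delete,
then listing the resulting alignment 'aceebd' -> 'dedabd' left to right:
  Step 1: replace a->d
  Step 2: replace c->e
  Step 3: replace e->d
  Step 4: replace e->a
  Step 5: keep 'b'
  Step 6: keep 'd'
Total insertions: 0

0


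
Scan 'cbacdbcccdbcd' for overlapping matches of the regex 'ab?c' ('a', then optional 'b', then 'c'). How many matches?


Pattern: ab?c means 'a', then optional 'b', then 'c'.
Scanning 'cbacdbcccdbcd' position-by-position:
  Pos 0: window 'cba' -> no
  Pos 1: window 'bac' -> no
  Pos 2: window 'acd' -> MATCH
  Pos 3: window 'cdb' -> no
  Pos 4: window 'dbc' -> no
  Pos 5: window 'bcc' -> no
  Pos 6: window 'ccc' -> no
  Pos 7: window 'ccd' -> no
  Pos 8: window 'cdb' -> no
  Pos 9: window 'dbc' -> no
  Pos 10: window 'bcd' -> no
  Pos 11: window 'cd' -> no
  Pos 12: window 'd' -> no
Total matches: 1

1


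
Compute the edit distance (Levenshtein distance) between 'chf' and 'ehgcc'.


Building DP table for s1='chf' (len 3) and s2='ehgcc' (len 5):
       e  h  g  c  c
    0  1  2  3  4  5
  c 1  1  2  3  3  4
  h 2  2  1  2  3  4
  f 3  3  2  2  3  4
Edit distance = dp[3][5] = 4

4


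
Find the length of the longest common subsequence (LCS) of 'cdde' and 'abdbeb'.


DP table for LCS of 'cdde' and 'abdbeb':
       a  b  d  b  e  b
    0  0  0  0  0  0  0
  c 0  0  0  0  0  0  0
  d 0  0  0  1  1  1  1
  d 0  0  0  1  1  1  1
  e 0  0  0  1  1  2  2
LCS: 'de'
LCS length = 2

2


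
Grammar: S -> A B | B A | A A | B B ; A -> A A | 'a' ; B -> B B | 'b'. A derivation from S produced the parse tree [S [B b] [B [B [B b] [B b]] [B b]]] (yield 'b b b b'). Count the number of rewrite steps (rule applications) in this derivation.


Every bracketed nonterminal node [X ...] in the tree is produced by exactly one rule application.
Reading the tree off as a leftmost derivation:
  Step 1: S  =>  B B   (applied S -> B B)
  Step 2: B B  =>  b B   (applied B -> b)
  Step 3: b B  =>  b B B   (applied B -> B B)
  Step 4: b B B  =>  b B B B   (applied B -> B B)
  Step 5: b B B B  =>  b b B B   (applied B -> b)
  Step 6: b b B B  =>  b b b B   (applied B -> b)
  Step 7: b b b B  =>  b b b b   (applied B -> b)
Final yield: b b b b
Total rewrite steps: 7

7


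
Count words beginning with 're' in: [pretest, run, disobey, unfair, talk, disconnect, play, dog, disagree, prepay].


Checking each word for prefix 're':
  'pretest' -> no (count: 0)
  'run' -> no (count: 0)
  'disobey' -> no (count: 0)
  'unfair' -> no (count: 0)
  'talk' -> no (count: 0)
  'disconnect' -> no (count: 0)
  'play' -> no (count: 0)
  'dog' -> no (count: 0)
  'disagree' -> no (count: 0)
  'prepay' -> no (count: 0)
Total with prefix 're': 0

0


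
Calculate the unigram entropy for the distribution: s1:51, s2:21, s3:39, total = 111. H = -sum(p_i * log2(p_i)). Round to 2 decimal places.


Computing entropy H = -sum(p_i * log2(p_i)):
  s1: p = 51/111 = 0.4595, -p*log2(p) = 0.5155
  s2: p = 21/111 = 0.1892, -p*log2(p) = 0.4545
  s3: p = 39/111 = 0.3514, -p*log2(p) = 0.5302
H = sum of terms = 1.5002
Rounded to 2 decimals: 1.50

1.50


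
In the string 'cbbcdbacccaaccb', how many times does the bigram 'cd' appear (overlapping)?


Scanning 'cbbcdbacccaaccb' for bigram 'cd':
  Position 0: 'cb' -> no
  Position 1: 'bb' -> no
  Position 2: 'bc' -> no
  Position 3: 'cd' -> MATCH
  Position 4: 'db' -> no
  Position 5: 'ba' -> no
  Position 6: 'ac' -> no
  Position 7: 'cc' -> no
  Position 8: 'cc' -> no
  Position 9: 'ca' -> no
  Position 10: 'aa' -> no
  Position 11: 'ac' -> no
  Position 12: 'cc' -> no
  Position 13: 'cb' -> no
Total matches: 1

1


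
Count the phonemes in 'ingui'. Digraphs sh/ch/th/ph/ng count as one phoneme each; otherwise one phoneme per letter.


Parsing 'ingui' greedily, digraphs first:
  'i' -> vowel phoneme (phonemes so far: 1)
  'ng' -> digraph (1 consonant phoneme) (phonemes so far: 2)
  'u' -> vowel phoneme (phonemes so far: 3)
  'i' -> vowel phoneme (phonemes so far: 4)
Total phonemes: 4

4


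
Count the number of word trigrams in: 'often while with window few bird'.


Word trigrams from [6] words:
  Trigram 1: (often while with)
  Trigram 2: (while with window)
  Trigram 3: (with window few)
  Trigram 4: (window few bird)
Total word trigrams: 6 - 2 = 4

4


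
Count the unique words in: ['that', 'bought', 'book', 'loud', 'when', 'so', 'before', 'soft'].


Listing all tokens and tracking unique types:
  Token 1: 'that' -> NEW (unique so far: 1)
  Token 2: 'bought' -> NEW (unique so far: 2)
  Token 3: 'book' -> NEW (unique so far: 3)
  Token 4: 'loud' -> NEW (unique so far: 4)
  Token 5: 'when' -> NEW (unique so far: 5)
  Token 6: 'so' -> NEW (unique so far: 6)
  Token 7: 'before' -> NEW (unique so far: 7)
  Token 8: 'soft' -> NEW (unique so far: 8)
Unique types: ('before', 'book', 'bought', 'loud', 'so', 'soft', 'that', 'when')
Vocabulary size: 8

8


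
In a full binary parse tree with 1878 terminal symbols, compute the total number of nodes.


Leaf nodes (terminals): 1878
Internal nodes = n - 1 = 1878 - 1 = 1877
Total = leaves + internal = 1878 + 1877 = 3755

3755


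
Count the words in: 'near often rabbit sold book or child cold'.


Counting words by splitting on spaces:
  Word 1: 'near'
  Word 2: 'often'
  Word 3: 'rabbit'
  Word 4: 'sold'
  Word 5: 'book'
  Word 6: 'or'
  Word 7: 'child'
  Word 8: 'cold'
Total words: 8

8


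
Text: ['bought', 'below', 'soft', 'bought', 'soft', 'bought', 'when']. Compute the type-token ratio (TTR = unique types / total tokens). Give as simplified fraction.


Tokens: 7
Unique types: ('below', 'bought', 'soft', 'when') = 4
TTR = 4/7
Already in lowest terms.

4/7


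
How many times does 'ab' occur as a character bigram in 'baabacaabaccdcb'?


Scanning 'baabacaabaccdcb' for bigram 'ab':
  Position 0: 'ba' -> no
  Position 1: 'aa' -> no
  Position 2: 'ab' -> MATCH
  Position 3: 'ba' -> no
  Position 4: 'ac' -> no
  Position 5: 'ca' -> no
  Position 6: 'aa' -> no
  Position 7: 'ab' -> MATCH
  Position 8: 'ba' -> no
  Position 9: 'ac' -> no
  Position 10: 'cc' -> no
  Position 11: 'cd' -> no
  Position 12: 'dc' -> no
  Position 13: 'cb' -> no
Total matches: 2

2


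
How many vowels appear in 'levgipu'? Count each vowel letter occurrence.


Scanning each character of 'levgipu':
  Position 1: 'l' -> consonant (running count: 0)
  Position 2: 'e' -> vowel (running count: 1)
  Position 3: 'v' -> consonant (running count: 1)
  Position 4: 'g' -> consonant (running count: 1)
  Position 5: 'i' -> vowel (running count: 2)
  Position 6: 'p' -> consonant (running count: 2)
  Position 7: 'u' -> vowel (running count: 3)
Total vowels: 3

3


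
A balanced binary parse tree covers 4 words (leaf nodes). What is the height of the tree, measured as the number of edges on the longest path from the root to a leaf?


In a balanced binary tree with n leaves the deepest leaf is ceil(log2(n)) edges below the root.
log2(4) = 2.0000
ceil(2.0000) = 2
height (edges) = 2

2


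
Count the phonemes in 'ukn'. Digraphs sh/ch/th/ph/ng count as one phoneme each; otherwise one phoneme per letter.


Parsing 'ukn' greedily, digraphs first:
  'u' -> vowel phoneme (phonemes so far: 1)
  'k' -> consonant phoneme (phonemes so far: 2)
  'n' -> consonant phoneme (phonemes so far: 3)
Total phonemes: 3

3


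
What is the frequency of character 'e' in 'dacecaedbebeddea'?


Scanning 'dacecaedbebeddea' for 'e':
  Position 3: 'e' -> MATCH (count: 1)
  Position 6: 'e' -> MATCH (count: 2)
  Position 9: 'e' -> MATCH (count: 3)
  Position 11: 'e' -> MATCH (count: 4)
  Position 14: 'e' -> MATCH (count: 5)
Total occurrences of 'e': 5

5


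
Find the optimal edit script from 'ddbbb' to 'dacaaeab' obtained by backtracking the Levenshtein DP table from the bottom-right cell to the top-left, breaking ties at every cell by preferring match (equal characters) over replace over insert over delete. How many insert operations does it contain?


Edit distance = 6. Backtracking from cell (5, 8) with preference match > replace > insert > delete,
then listing the resulting alignment 'ddbbb' -> 'dacaaeab' left to right:
  Step 1: keep 'd'
  Step 2: insert 'a' [insertion #1]
  Step 3: insert 'c' [insertion #2]
  Step 4: insert 'a' [insertion #3]
  Step 5: replace d->a
  Step 6: replace b->e
  Step 7: replace b->a
  Step 8: keep 'b'
Total insertions: 3

3


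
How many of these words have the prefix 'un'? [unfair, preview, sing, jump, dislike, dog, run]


Checking each word for prefix 'un':
  'unfair' -> YES, starts with 'un' (count: 1)
  'preview' -> no (count: 1)
  'sing' -> no (count: 1)
  'jump' -> no (count: 1)
  'dislike' -> no (count: 1)
  'dog' -> no (count: 1)
  'run' -> no (count: 1)
Total with prefix 'un': 1

1


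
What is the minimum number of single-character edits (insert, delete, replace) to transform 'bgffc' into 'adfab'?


Building DP table for s1='bgffc' (len 5) and s2='adfab' (len 5):
       a  d  f  a  b
    0  1  2  3  4  5
  b 1  1  2  3  4  4
  g 2  2  2  3  4  5
  f 3  3  3  2  3  4
  f 4  4  4  3  3  4
  c 5  5  5  4  4  4
Edit distance = dp[5][5] = 4

4


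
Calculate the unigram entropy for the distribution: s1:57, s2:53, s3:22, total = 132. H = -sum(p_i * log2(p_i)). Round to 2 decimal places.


Computing entropy H = -sum(p_i * log2(p_i)):
  s1: p = 57/132 = 0.4318, -p*log2(p) = 0.5231
  s2: p = 53/132 = 0.4015, -p*log2(p) = 0.5286
  s3: p = 22/132 = 0.1667, -p*log2(p) = 0.4308
H = sum of terms = 1.4825
Rounded to 2 decimals: 1.48

1.48


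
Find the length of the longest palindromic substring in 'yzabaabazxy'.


Scanning 'yzabaabazxy' for palindromic substrings.
Substring at positions 1-8: 'zabaabaz'.
Check: reverse('zabaabaz') = 'zabaabaz' -> palindrome confirmed.
Neighbouring characters ('y' / 'x') break symmetry, so it cannot extend further.
No longer palindromic substring exists; longest length = 8

8


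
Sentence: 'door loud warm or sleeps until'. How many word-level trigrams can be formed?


Word trigrams from [6] words:
  Trigram 1: (door loud warm)
  Trigram 2: (loud warm or)
  Trigram 3: (warm or sleeps)
  Trigram 4: (or sleeps until)
Total word trigrams: 6 - 2 = 4

4


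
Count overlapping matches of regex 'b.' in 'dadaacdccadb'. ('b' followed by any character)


Pattern: b. means 'b' followed by any character.
Scanning 'dadaacdccadb' position-by-position:
  Pos 0: window 'da' -> no
  Pos 1: window 'ad' -> no
  Pos 2: window 'da' -> no
  Pos 3: window 'aa' -> no
  Pos 4: window 'ac' -> no
  Pos 5: window 'cd' -> no
  Pos 6: window 'dc' -> no
  Pos 7: window 'cc' -> no
  Pos 8: window 'ca' -> no
  Pos 9: window 'ad' -> no
  Pos 10: window 'db' -> no
  Pos 11: window 'b' -> no
Total matches: 0

0


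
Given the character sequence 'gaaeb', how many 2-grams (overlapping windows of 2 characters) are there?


String 'gaaeb' has length L = 5.
Number of overlapping n-grams = L - n + 1
Substituting: 5 - 2 + 1 = 4

4


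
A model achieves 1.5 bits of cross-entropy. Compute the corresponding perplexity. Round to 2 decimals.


Perplexity formula: PP = 2^H
H = 1.5
PP = 2^1.5
Decompose: 2^1.5 = 2^1 * 2^0.5 = 2^1 * sqrt(2)
2^1 = 2, sqrt(2) ~ 1.4142136
PP ~ 2 * 1.4142136 = 2.8284272
Rounded to 2 decimals: 2.83

2.83


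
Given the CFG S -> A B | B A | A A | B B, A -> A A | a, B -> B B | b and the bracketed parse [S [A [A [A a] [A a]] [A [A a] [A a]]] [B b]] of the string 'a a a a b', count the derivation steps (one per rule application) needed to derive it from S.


Every bracketed nonterminal node [X ...] in the tree is produced by exactly one rule application.
Reading the tree off as a leftmost derivation:
  Step 1: S  =>  A B   (applied S -> A B)
  Step 2: A B  =>  A A B   (applied A -> A A)
  Step 3: A A B  =>  A A A B   (applied A -> A A)
  Step 4: A A A B  =>  a A A B   (applied A -> a)
  Step 5: a A A B  =>  a a A B   (applied A -> a)
  Step 6: a a A B  =>  a a A A B   (applied A -> A A)
  Step 7: a a A A B  =>  a a a A B   (applied A -> a)
  Step 8: a a a A B  =>  a a a a B   (applied A -> a)
  Step 9: a a a a B  =>  a a a a b   (applied B -> b)
Final yield: a a a a b
Total rewrite steps: 9

9


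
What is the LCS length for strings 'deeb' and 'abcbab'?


DP table for LCS of 'deeb' and 'abcbab':
       a  b  c  b  a  b
    0  0  0  0  0  0  0
  d 0  0  0  0  0  0  0
  e 0  0  0  0  0  0  0
  e 0  0  0  0  0  0  0
  b 0  0  1  1  1  1  1
LCS: 'b'
LCS length = 1

1


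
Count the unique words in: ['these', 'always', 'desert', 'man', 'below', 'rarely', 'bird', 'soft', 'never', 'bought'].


Listing all tokens and tracking unique types:
  Token 1: 'these' -> NEW (unique so far: 1)
  Token 2: 'always' -> NEW (unique so far: 2)
  Token 3: 'desert' -> NEW (unique so far: 3)
  Token 4: 'man' -> NEW (unique so far: 4)
  Token 5: 'below' -> NEW (unique so far: 5)
  Token 6: 'rarely' -> NEW (unique so far: 6)
  Token 7: 'bird' -> NEW (unique so far: 7)
  Token 8: 'soft' -> NEW (unique so far: 8)
  Token 9: 'never' -> NEW (unique so far: 9)
  Token 10: 'bought' -> NEW (unique so far: 10)
Unique types: ('always', 'below', 'bird', 'bought', 'desert', 'man', 'never', 'rarely', 'soft', 'these')
Vocabulary size: 10

10


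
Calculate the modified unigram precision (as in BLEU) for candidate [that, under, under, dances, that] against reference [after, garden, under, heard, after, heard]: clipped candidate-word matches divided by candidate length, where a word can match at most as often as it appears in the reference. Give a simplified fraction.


Reference word counts: {'after': 2, 'garden': 1, 'heard': 2, 'under': 1}
Checking each candidate word (with clipping):
  'that' -> not in reference -> no match (matches: 0)
  'under' -> in reference (ref count 1, used 1/1) -> match (matches: 1)
  'under' -> ref count 1 already used up (1/1) -> clipped, no match (matches: 1)
  'dances' -> not in reference -> no match (matches: 1)
  'that' -> not in reference -> no match (matches: 1)
Clipped matches: 1, Candidate length: 5
Precision = 1/5

1/5


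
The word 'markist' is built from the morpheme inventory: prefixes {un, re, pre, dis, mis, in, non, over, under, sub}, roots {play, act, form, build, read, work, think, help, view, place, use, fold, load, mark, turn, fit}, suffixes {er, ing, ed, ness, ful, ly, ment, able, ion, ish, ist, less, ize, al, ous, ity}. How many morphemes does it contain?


Segmenting 'markist' against the inventory:
  'mark' -> root (morpheme 1)
  'ist' -> suffix (morpheme 2)
Total morphemes: 2

2


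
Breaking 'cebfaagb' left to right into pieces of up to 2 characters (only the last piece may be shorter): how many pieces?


'cebfaagb' has 8 characters.
Chunking with max size 2:
  Chunk 1: 'ce' (positions 0-1)
  Chunk 2: 'bf' (positions 2-3)
  Chunk 3: 'aa' (positions 4-5)
  Chunk 4: 'gb' (positions 6-7)
Total chunks: ceil(8 / 2) = 4

4


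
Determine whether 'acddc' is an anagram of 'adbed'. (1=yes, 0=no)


Sort characters of 'acddc': 'accdd'
Sort characters of 'adbed': 'abdde'
Sorted forms differ -> they are NOT anagrams
Result: 0

0


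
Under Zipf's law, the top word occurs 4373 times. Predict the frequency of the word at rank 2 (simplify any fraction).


Zipf's law: freq(rank) = f1 / rank
f1 = 4373, rank = 2
freq = 4373 / 2
GCD(4373, 2) = 1
Simplified: 4373/2

4373/2


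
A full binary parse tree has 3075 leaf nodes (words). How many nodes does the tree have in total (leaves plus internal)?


Leaf nodes (terminals): 3075
Internal nodes = n - 1 = 3075 - 1 = 3074
Total = leaves + internal = 3075 + 3074 = 6149

6149


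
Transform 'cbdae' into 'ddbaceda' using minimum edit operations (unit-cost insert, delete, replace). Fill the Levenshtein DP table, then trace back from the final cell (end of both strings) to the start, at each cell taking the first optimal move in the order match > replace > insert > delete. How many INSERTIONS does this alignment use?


Edit distance = 6. Backtracking from cell (5, 8) with preference match > replace > insert > delete,
then listing the resulting alignment 'cbdae' -> 'ddbaceda' left to right:
  Step 1: insert 'd' [insertion #1]
  Step 2: replace c->d
  Step 3: keep 'b'
  Step 4: replace d->a
  Step 5: replace a->c
  Step 6: keep 'e'
  Step 7: insert 'd' [insertion #2]
  Step 8: insert 'a' [insertion #3]
Total insertions: 3

3


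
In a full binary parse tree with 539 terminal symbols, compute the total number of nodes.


Leaf nodes (terminals): 539
Internal nodes = n - 1 = 539 - 1 = 538
Total = leaves + internal = 539 + 538 = 1077

1077


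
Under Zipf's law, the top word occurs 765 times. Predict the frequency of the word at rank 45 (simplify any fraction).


Zipf's law: freq(rank) = f1 / rank
f1 = 765, rank = 45
freq = 765 / 45
= 17

17


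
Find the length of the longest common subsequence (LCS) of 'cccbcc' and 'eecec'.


DP table for LCS of 'cccbcc' and 'eecec':
       e  e  c  e  c
    0  0  0  0  0  0
  c 0  0  0  1  1  1
  c 0  0  0  1  1  2
  c 0  0  0  1  1  2
  b 0  0  0  1  1  2
  c 0  0  0  1  1  2
  c 0  0  0  1  1  2
LCS: 'cc'
LCS length = 2

2


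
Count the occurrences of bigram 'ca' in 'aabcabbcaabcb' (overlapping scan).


Scanning 'aabcabbcaabcb' for bigram 'ca':
  Position 0: 'aa' -> no
  Position 1: 'ab' -> no
  Position 2: 'bc' -> no
  Position 3: 'ca' -> MATCH
  Position 4: 'ab' -> no
  Position 5: 'bb' -> no
  Position 6: 'bc' -> no
  Position 7: 'ca' -> MATCH
  Position 8: 'aa' -> no
  Position 9: 'ab' -> no
  Position 10: 'bc' -> no
  Position 11: 'cb' -> no
Total matches: 2

2


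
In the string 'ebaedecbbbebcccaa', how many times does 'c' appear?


Scanning 'ebaedecbbbebcccaa' for 'c':
  Position 6: 'c' -> MATCH (count: 1)
  Position 12: 'c' -> MATCH (count: 2)
  Position 13: 'c' -> MATCH (count: 3)
  Position 14: 'c' -> MATCH (count: 4)
Total occurrences of 'c': 4

4


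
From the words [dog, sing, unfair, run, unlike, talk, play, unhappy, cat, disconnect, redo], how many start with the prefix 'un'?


Checking each word for prefix 'un':
  'dog' -> no (count: 0)
  'sing' -> no (count: 0)
  'unfair' -> YES, starts with 'un' (count: 1)
  'run' -> no (count: 1)
  'unlike' -> YES, starts with 'un' (count: 2)
  'talk' -> no (count: 2)
  'play' -> no (count: 2)
  'unhappy' -> YES, starts with 'un' (count: 3)
  'cat' -> no (count: 3)
  'disconnect' -> no (count: 3)
  'redo' -> no (count: 3)
Total with prefix 'un': 3

3


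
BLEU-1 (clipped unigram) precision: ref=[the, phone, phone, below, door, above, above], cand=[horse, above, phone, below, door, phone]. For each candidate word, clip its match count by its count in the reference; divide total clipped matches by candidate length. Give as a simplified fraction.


Reference word counts: {'above': 2, 'below': 1, 'door': 1, 'phone': 2, 'the': 1}
Checking each candidate word (with clipping):
  'horse' -> not in reference -> no match (matches: 0)
  'above' -> in reference (ref count 2, used 1/2) -> match (matches: 1)
  'phone' -> in reference (ref count 2, used 1/2) -> match (matches: 2)
  'below' -> in reference (ref count 1, used 1/1) -> match (matches: 3)
  'door' -> in reference (ref count 1, used 1/1) -> match (matches: 4)
  'phone' -> in reference (ref count 2, used 2/2) -> match (matches: 5)
Clipped matches: 5, Candidate length: 6
Precision = 5/6

5/6
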